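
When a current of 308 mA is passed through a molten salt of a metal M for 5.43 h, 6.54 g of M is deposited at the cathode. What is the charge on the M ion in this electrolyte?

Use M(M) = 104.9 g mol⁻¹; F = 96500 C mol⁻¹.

Q = I·t = 0.3080 A × 19548 s = 6021 C, so n(e⁻) = 6021/96500 = 0.06239 mol.
n(M) deposited = 6.54 / 104.9 = 0.06235 mol.
Electrons per atom = n(e⁻)/n(M) = 0.06239 / 0.06235 = 1.00 ≈ 1, so the ion is M⁺.

+1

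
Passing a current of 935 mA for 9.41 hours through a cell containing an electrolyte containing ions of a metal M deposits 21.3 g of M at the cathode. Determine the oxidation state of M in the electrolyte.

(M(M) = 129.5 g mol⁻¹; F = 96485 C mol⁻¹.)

Q = I·t = 0.9350 A × 33876 s = 31670 C, so n(e⁻) = 31670/96485 = 0.3283 mol.
n(M) deposited = 21.3 / 129.5 = 0.1645 mol.
Electrons per atom = n(e⁻)/n(M) = 0.3283 / 0.1645 = 2.00 ≈ 2, so the ion is M²⁺.

+2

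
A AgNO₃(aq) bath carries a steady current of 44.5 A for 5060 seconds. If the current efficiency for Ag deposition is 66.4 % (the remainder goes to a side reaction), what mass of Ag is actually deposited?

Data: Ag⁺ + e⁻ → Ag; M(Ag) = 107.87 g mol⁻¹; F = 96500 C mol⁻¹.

167 g

Q = I·t = 44.50 × 5060.0 = 225200 C.
n(e⁻) = 225200/96500 = 2.333 mol; theoretically n(Ag) = 2.333/1 = 2.333 mol, m_theo = 251.7 g.
At 66.4 % efficiency, m_actual = 0.664 × 251.7 = 167 g.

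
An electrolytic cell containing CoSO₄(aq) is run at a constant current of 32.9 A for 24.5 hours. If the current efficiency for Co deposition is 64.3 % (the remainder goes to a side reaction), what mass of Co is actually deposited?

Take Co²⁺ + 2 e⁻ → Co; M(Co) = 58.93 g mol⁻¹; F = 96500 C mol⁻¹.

Q = I·t = 32.90 × 88200 = 2902000 C.
n(e⁻) = 2902000/96500 = 30.07 mol; theoretically n(Co) = 30.07/2 = 15.04 mol, m_theo = 886.0 g.
At 64.3 % efficiency, m_actual = 0.643 × 886.0 = 570 g.

570 g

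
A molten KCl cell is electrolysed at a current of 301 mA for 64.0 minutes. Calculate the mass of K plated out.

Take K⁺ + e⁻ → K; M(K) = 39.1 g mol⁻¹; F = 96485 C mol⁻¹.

Q = I·t = 0.3010 A × 3840.0 s = 1156 C.
n(e⁻) = Q/F = 1156 / 96485 = 0.01198 mol.
K⁺ + e⁻ → K, so n(K) = n(e⁻)/1 = 0.01198 mol.
m = n·M = 0.01198 × 39.1 = 0.468 g.

0.468 g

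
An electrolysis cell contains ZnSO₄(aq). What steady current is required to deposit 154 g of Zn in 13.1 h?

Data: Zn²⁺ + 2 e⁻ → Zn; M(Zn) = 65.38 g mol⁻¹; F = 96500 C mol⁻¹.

n(Zn) = 154 / 65.38 = 2.355 mol.
n(e⁻) = 2 × 2.355 = 4.711 mol.
Q = n(e⁻)·F = 4.711 × 96500 = 454600 C.
I = Q/t = 454600 / 47160 s = 9.64 A.

9.64 A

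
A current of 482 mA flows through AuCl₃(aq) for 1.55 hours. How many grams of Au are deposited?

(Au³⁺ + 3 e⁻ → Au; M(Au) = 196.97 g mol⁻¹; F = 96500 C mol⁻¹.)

Q = I·t = 0.4820 A × 5580.0 s = 2690 C.
n(e⁻) = Q/F = 2690 / 96500 = 0.02787 mol.
Au³⁺ + 3 e⁻ → Au, so n(Au) = n(e⁻)/3 = 0.009290 mol.
m = n·M = 0.009290 × 196.97 = 1.83 g.

1.83 g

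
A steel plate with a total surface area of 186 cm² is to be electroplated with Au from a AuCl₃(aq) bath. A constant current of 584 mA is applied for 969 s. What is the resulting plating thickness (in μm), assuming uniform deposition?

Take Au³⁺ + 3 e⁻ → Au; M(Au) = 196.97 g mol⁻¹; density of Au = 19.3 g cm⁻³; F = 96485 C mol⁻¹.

1.07 μm

Q = I·t = 0.5840 × 969.00 = 565.9 C; n(e⁻) = 0.005865 mol.
n(Au) = n(e⁻)/3 = 0.001955 mol, so m = 0.001955 × 196.97 = 0.3851 g.
Volume = m/ρ = 0.3851 / 19.3 = 0.01995 cm³.
Thickness = V/A = 0.01995 / 186 = 1.07 × 10⁻⁴ cm = 1.07 μm.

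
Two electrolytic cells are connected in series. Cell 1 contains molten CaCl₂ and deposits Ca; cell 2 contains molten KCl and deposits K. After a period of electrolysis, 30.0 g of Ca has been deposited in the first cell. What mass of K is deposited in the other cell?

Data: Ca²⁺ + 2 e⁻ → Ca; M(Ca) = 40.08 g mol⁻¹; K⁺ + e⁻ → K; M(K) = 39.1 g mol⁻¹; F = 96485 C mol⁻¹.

58.5 g

n(Ca) = 30.0 / 40.08 = 0.7485 mol.
Since Ca²⁺ + 2 e⁻ → Ca, n(e⁻) passed = 2 × 0.7485 = 1.497 mol.
Cells in series carry the same charge, so the same 1.497 mol of electrons passes through cell 2.
K⁺ + e⁻ → K, so n(K) = 1.497 / 1 = 1.497 mol.
m(K) = 1.497 × 39.1 = 58.5 g.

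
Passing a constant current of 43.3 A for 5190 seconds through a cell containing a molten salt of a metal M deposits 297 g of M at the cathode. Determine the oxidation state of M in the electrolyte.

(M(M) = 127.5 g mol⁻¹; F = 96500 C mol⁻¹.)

+1

Q = I·t = 43.30 A × 5190.0 s = 224700 C, so n(e⁻) = 224700/96500 = 2.329 mol.
n(M) deposited = 297 / 127.5 = 2.329 mol.
Electrons per atom = n(e⁻)/n(M) = 2.329 / 2.329 = 1.00 ≈ 1, so the ion is M⁺.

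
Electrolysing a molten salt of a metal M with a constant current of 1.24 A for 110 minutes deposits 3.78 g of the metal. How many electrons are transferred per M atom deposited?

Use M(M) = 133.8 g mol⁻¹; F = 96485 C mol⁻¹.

Q = I·t = 1.240 A × 6600.0 s = 8184 C, so n(e⁻) = 8184/96485 = 0.08482 mol.
n(M) deposited = 3.78 / 133.8 = 0.02825 mol.
Electrons per atom = n(e⁻)/n(M) = 0.08482 / 0.02825 = 3.00 ≈ 3, so the ion is M³⁺.

3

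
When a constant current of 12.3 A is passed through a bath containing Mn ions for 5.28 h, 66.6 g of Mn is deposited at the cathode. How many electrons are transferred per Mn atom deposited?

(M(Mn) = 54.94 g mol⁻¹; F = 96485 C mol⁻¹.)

2

Q = I·t = 12.30 A × 19008 s = 233800 C, so n(e⁻) = 233800/96485 = 2.423 mol.
n(Mn) deposited = 66.6 / 54.94 = 1.212 mol.
Electrons per atom = n(e⁻)/n(Mn) = 2.423 / 1.212 = 2.00 ≈ 2, so the ion is Mn²⁺.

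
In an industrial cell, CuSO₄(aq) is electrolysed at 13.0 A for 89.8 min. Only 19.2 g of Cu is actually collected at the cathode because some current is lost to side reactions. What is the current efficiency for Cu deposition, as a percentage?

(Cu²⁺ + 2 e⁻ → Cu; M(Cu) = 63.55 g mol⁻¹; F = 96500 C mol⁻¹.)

83.2 %

Q = I·t = 13.00 × 5388.0 = 70040 C; n(e⁻) = 70040/96500 = 0.7258 mol.
Theoretical n(Cu) = n(e⁻)/2 = 0.3629 mol, i.e. m_theo = 0.3629 × 63.55 = 23.06 g.
Efficiency = m_actual / m_theo = 19.2 / 23.06 = 83.2 %.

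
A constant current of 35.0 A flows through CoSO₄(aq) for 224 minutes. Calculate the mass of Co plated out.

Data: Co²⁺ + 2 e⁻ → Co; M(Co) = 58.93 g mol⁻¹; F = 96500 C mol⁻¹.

144 g

Q = I·t = 35.00 A × 13440 s = 470400 C.
n(e⁻) = Q/F = 470400 / 96500 = 4.875 mol.
Co²⁺ + 2 e⁻ → Co, so n(Co) = n(e⁻)/2 = 2.437 mol.
m = n·M = 2.437 × 58.93 = 144 g.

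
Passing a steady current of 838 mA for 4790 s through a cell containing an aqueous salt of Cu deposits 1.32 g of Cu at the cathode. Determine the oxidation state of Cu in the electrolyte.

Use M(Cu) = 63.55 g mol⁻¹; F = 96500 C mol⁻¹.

+2

Q = I·t = 0.8380 A × 4790.0 s = 4014 C, so n(e⁻) = 4014/96500 = 0.04160 mol.
n(Cu) deposited = 1.32 / 63.55 = 0.02077 mol.
Electrons per atom = n(e⁻)/n(Cu) = 0.04160 / 0.02077 = 2.00 ≈ 2, so the ion is Cu²⁺.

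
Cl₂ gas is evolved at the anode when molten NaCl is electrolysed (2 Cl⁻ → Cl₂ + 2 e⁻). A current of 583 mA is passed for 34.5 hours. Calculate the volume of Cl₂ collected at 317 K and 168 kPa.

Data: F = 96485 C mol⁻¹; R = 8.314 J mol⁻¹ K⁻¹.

Q = I·t = 0.5830 A × 124200 s = 72410 C.
n(e⁻) = Q/F = 72410 / 96485 = 0.7505 mol.
2 electrons are transferred per Cl₂ molecule, so n(Cl₂) = 0.7505 / 2 = 0.3752 mol.
V = nRT/P = (0.3752 × 8.314 × 317) / (168 × 10³ Pa) = 0.00589 m³ = 5.89 L.

5.89 L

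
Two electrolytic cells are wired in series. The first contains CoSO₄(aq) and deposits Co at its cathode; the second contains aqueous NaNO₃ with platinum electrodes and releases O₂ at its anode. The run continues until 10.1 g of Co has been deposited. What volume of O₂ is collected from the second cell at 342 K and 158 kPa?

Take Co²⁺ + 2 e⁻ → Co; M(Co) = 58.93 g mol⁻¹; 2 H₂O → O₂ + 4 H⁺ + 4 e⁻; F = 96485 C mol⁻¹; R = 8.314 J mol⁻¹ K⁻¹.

1.54 L

n(Co) = 10.1 / 58.93 = 0.1714 mol, so n(e⁻) = 2 × 0.1714 = 0.3428 mol.
The cells are in series, so the same 0.3428 mol of electrons passes through the second cell.
2 H₂O → O₂ + 4 H⁺ + 4 e⁻ — 4 mol e⁻ per mol O₂, so n(O₂) = 0.3428/4 = 0.08569 mol.
V = nRT/P = (0.08569 × 8.314 × 342) / (158 × 10³) = 0.00154 m³ = 1.54 L.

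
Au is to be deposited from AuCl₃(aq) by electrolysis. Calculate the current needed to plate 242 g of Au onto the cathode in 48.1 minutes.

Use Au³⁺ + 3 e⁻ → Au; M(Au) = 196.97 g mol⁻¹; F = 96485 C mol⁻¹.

123 A

n(Au) = 242 / 196.97 = 1.229 mol.
n(e⁻) = 3 × 1.229 = 3.686 mol.
Q = n(e⁻)·F = 3.686 × 96485 = 355600 C.
I = Q/t = 355600 / 2886.0 s = 123 A.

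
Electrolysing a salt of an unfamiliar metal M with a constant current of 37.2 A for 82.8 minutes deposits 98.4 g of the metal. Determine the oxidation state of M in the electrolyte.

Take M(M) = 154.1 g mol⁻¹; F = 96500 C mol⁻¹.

Q = I·t = 37.20 A × 4968.0 s = 184800 C, so n(e⁻) = 184800/96500 = 1.915 mol.
n(M) deposited = 98.4 / 154.1 = 0.6385 mol.
Electrons per atom = n(e⁻)/n(M) = 1.915 / 0.6385 = 3.00 ≈ 3, so the ion is M³⁺.

+3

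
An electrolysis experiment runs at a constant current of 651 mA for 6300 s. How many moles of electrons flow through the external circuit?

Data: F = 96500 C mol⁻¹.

Q = I·t = 0.6510 A × 6300.0 s = 4101 C.
n(e⁻) = Q/F = 4101 / 96500 = 0.0425 mol.

0.0425 mol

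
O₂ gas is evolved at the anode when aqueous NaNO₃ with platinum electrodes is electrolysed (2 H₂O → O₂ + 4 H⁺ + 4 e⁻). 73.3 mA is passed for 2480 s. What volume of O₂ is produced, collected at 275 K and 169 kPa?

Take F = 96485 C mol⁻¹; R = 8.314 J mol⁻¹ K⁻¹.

Q = I·t = 0.07330 A × 2480.0 s = 181.8 C.
n(e⁻) = Q/F = 181.8 / 96485 = 0.001884 mol.
4 electrons are transferred per O₂ molecule, so n(O₂) = 0.001884 / 4 = 0.0004710 mol.
V = nRT/P = (0.0004710 × 8.314 × 275) / (169 × 10³ Pa) = 6.37 × 10⁻⁶ m³ = 0.00637 L.

0.00637 L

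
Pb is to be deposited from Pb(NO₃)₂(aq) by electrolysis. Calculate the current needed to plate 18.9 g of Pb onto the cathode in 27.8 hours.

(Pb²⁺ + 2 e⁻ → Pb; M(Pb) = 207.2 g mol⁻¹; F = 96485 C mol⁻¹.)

n(Pb) = 18.9 / 207.2 = 0.09122 mol.
n(e⁻) = 2 × 0.09122 = 0.1824 mol.
Q = n(e⁻)·F = 0.1824 × 96485 = 17600 C.
I = Q/t = 17600 / 100080 s = 0.176 A.

0.176 A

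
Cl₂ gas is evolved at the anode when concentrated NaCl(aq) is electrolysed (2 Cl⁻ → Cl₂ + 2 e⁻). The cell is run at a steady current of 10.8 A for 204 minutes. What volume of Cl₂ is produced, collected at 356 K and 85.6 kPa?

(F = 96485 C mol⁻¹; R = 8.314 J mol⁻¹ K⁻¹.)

Q = I·t = 10.80 A × 12240 s = 132200 C.
n(e⁻) = Q/F = 132200 / 96485 = 1.370 mol.
2 electrons are transferred per Cl₂ molecule, so n(Cl₂) = 1.370 / 2 = 0.6850 mol.
V = nRT/P = (0.6850 × 8.314 × 356) / (85.6 × 10³ Pa) = 0.0237 m³ = 23.7 L.

23.7 L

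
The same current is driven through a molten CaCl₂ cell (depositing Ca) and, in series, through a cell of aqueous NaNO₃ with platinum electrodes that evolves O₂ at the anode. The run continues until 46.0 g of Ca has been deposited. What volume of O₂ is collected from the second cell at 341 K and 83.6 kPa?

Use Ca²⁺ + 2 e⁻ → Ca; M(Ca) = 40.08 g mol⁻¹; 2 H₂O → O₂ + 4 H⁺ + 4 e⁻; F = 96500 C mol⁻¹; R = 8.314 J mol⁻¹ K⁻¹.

n(Ca) = 46.0 / 40.08 = 1.148 mol, so n(e⁻) = 2 × 1.148 = 2.295 mol.
The cells are in series, so the same 2.295 mol of electrons passes through the second cell.
2 H₂O → O₂ + 4 H⁺ + 4 e⁻ — 4 mol e⁻ per mol O₂, so n(O₂) = 2.295/4 = 0.5739 mol.
V = nRT/P = (0.5739 × 8.314 × 341) / (83.6 × 10³) = 0.0195 m³ = 19.5 L.

19.5 L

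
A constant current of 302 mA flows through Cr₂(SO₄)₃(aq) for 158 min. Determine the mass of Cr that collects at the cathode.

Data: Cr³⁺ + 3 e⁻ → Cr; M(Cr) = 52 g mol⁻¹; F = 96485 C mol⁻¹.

Q = I·t = 0.3020 A × 9480.0 s = 2863 C.
n(e⁻) = Q/F = 2863 / 96485 = 0.02967 mol.
Cr³⁺ + 3 e⁻ → Cr, so n(Cr) = n(e⁻)/3 = 0.009891 mol.
m = n·M = 0.009891 × 52 = 0.514 g.

0.514 g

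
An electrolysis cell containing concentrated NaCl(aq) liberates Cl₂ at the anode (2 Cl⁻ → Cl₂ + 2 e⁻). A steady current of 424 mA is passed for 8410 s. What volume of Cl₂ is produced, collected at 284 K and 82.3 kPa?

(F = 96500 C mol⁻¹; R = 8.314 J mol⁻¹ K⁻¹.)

Q = I·t = 0.4240 A × 8410.0 s = 3566 C.
n(e⁻) = Q/F = 3566 / 96500 = 0.03695 mol.
2 electrons are transferred per Cl₂ molecule, so n(Cl₂) = 0.03695 / 2 = 0.01848 mol.
V = nRT/P = (0.01848 × 8.314 × 284) / (82.3 × 10³ Pa) = 5.30 × 10⁻⁴ m³ = 0.530 L.

0.530 L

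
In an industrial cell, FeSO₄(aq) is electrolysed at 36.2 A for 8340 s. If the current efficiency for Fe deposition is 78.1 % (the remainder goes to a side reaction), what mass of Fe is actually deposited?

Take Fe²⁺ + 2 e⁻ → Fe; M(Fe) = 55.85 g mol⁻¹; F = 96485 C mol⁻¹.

Q = I·t = 36.20 × 8340.0 = 301900 C.
n(e⁻) = 301900/96485 = 3.129 mol; theoretically n(Fe) = 3.129/2 = 1.565 mol, m_theo = 87.38 g.
At 78.1 % efficiency, m_actual = 0.781 × 87.38 = 68.2 g.

68.2 g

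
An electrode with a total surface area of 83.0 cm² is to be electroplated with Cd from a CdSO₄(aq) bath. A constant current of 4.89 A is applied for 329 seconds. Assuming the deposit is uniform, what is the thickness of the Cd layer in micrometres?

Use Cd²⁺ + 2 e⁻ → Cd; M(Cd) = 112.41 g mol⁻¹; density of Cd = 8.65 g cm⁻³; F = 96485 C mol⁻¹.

13.1 μm

Q = I·t = 4.890 × 329.00 = 1609 C; n(e⁻) = 0.01667 mol.
n(Cd) = n(e⁻)/2 = 0.008337 mol, so m = 0.008337 × 112.41 = 0.9372 g.
Volume = m/ρ = 0.9372 / 8.65 = 0.1083 cm³.
Thickness = V/A = 0.1083 / 83.0 = 0.00131 cm = 13.1 μm.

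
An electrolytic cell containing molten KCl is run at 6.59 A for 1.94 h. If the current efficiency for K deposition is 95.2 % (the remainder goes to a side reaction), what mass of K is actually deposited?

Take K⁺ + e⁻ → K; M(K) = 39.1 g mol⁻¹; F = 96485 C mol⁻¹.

17.8 g

Q = I·t = 6.590 × 6984.0 = 46020 C.
n(e⁻) = 46020/96485 = 0.4770 mol; theoretically n(K) = 0.4770/1 = 0.4770 mol, m_theo = 18.65 g.
At 95.2 % efficiency, m_actual = 0.952 × 18.65 = 17.8 g.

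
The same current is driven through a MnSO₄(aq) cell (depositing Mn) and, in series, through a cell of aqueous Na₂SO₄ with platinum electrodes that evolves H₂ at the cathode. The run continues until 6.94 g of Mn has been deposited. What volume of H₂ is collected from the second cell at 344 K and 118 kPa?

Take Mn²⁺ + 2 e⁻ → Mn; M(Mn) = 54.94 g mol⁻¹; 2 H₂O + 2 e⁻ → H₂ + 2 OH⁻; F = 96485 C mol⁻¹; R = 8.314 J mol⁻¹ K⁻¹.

n(Mn) = 6.94 / 54.94 = 0.1263 mol, so n(e⁻) = 2 × 0.1263 = 0.2526 mol.
The cells are in series, so the same 0.2526 mol of electrons passes through the second cell.
2 H₂O + 2 e⁻ → H₂ + 2 OH⁻ — 2 mol e⁻ per mol H₂, so n(H₂) = 0.2526/2 = 0.1263 mol.
V = nRT/P = (0.1263 × 8.314 × 344) / (118 × 10³) = 0.00306 m³ = 3.06 L.

3.06 L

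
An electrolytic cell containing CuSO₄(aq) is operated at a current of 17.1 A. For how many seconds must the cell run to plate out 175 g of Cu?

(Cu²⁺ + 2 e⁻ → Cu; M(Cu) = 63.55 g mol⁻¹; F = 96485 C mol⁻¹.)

n(Cu) = m/M = 175 / 63.55 = 2.754 mol.
Each Cu atom requires 2 electrons, so n(e⁻) = 2 × 2.754 = 5.507 mol.
Q = n(e⁻)·F = 5.507 × 96485 = 531400 C.
t = Q/I = 531400 / 17.10 A = 31080 s.

31100 s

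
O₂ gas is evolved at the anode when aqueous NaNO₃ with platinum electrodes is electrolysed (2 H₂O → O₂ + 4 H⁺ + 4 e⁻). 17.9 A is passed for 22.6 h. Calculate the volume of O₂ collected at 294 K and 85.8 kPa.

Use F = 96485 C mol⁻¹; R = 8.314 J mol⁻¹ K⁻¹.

108 L

Q = I·t = 17.90 A × 81360 s = 1456000 C.
n(e⁻) = Q/F = 1456000 / 96485 = 15.09 mol.
4 electrons are transferred per O₂ molecule, so n(O₂) = 15.09 / 4 = 3.773 mol.
V = nRT/P = (3.773 × 8.314 × 294) / (85.8 × 10³ Pa) = 0.108 m³ = 108 L.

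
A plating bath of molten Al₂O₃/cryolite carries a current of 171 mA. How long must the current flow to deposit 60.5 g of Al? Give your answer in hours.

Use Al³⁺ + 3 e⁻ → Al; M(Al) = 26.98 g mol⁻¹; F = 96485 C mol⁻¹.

1050 h

n(Al) = m/M = 60.5 / 26.98 = 2.242 mol.
Each Al atom requires 3 electrons, so n(e⁻) = 3 × 2.242 = 6.727 mol.
Q = n(e⁻)·F = 6.727 × 96485 = 649100 C.
t = Q/I = 649100 / 0.1710 A = 3796000 s = 1050 h.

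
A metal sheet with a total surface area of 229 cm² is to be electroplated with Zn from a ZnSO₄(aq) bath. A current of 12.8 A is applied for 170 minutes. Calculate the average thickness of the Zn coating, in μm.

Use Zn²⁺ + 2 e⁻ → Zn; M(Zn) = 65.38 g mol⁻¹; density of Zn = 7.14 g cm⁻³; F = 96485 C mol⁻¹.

Q = I·t = 12.80 × 10200 = 130600 C; n(e⁻) = 1.353 mol.
n(Zn) = n(e⁻)/2 = 0.6766 mol, so m = 0.6766 × 65.38 = 44.23 g.
Volume = m/ρ = 44.23 / 7.14 = 6.195 cm³.
Thickness = V/A = 6.195 / 229 = 0.0271 cm = 271 μm.

271 μm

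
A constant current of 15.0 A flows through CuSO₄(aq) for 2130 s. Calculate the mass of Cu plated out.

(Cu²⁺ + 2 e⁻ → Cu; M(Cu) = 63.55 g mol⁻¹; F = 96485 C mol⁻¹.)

Q = I·t = 15.00 A × 2130.0 s = 31950 C.
n(e⁻) = Q/F = 31950 / 96485 = 0.3311 mol.
Cu²⁺ + 2 e⁻ → Cu, so n(Cu) = n(e⁻)/2 = 0.1656 mol.
m = n·M = 0.1656 × 63.55 = 10.5 g.

10.5 g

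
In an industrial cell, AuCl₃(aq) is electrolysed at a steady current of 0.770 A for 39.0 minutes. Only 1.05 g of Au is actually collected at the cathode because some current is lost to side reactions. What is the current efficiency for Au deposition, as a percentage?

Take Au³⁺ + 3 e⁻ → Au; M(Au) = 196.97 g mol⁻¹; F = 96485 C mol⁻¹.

Q = I·t = 0.7700 × 2340.0 = 1802 C; n(e⁻) = 1802/96485 = 0.01867 mol.
Theoretical n(Au) = n(e⁻)/3 = 0.006225 mol, i.e. m_theo = 0.006225 × 196.97 = 1.226 g.
Efficiency = m_actual / m_theo = 1.05 / 1.226 = 85.6 %.

85.6 %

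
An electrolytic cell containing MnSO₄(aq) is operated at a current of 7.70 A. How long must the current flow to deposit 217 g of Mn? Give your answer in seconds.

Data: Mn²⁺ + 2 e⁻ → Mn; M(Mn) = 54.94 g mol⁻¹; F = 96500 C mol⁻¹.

99000 s

n(Mn) = m/M = 217 / 54.94 = 3.950 mol.
Each Mn atom requires 2 electrons, so n(e⁻) = 2 × 3.950 = 7.900 mol.
Q = n(e⁻)·F = 7.900 × 96500 = 762300 C.
t = Q/I = 762300 / 7.700 A = 99000 s.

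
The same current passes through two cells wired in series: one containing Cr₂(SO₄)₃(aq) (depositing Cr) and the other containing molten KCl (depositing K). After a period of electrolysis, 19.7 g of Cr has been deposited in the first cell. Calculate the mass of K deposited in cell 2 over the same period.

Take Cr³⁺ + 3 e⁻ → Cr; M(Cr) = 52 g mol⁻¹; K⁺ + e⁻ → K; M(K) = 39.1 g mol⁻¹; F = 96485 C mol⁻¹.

44.4 g

n(Cr) = 19.7 / 52 = 0.3788 mol.
Since Cr³⁺ + 3 e⁻ → Cr, n(e⁻) passed = 3 × 0.3788 = 1.137 mol.
Cells in series carry the same charge, so the same 1.137 mol of electrons passes through cell 2.
K⁺ + e⁻ → K, so n(K) = 1.137 / 1 = 1.137 mol.
m(K) = 1.137 × 39.1 = 44.4 g.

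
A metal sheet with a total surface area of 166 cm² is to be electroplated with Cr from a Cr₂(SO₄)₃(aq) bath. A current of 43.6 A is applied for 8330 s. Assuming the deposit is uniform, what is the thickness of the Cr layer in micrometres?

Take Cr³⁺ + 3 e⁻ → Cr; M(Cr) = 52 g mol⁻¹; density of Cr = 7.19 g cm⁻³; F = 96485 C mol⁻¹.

Q = I·t = 43.60 × 8330.0 = 363200 C; n(e⁻) = 3.764 mol.
n(Cr) = n(e⁻)/3 = 1.255 mol, so m = 1.255 × 52 = 65.25 g.
Volume = m/ρ = 65.25 / 7.19 = 9.075 cm³.
Thickness = V/A = 9.075 / 166 = 0.0547 cm = 547 μm.

547 μm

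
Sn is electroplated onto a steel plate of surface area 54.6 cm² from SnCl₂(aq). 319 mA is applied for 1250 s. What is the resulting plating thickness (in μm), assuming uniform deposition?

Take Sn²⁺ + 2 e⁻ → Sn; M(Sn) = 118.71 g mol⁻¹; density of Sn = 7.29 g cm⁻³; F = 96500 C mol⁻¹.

Q = I·t = 0.3190 × 1250.0 = 398.8 C; n(e⁻) = 0.004132 mol.
n(Sn) = n(e⁻)/2 = 0.002066 mol, so m = 0.002066 × 118.71 = 0.2453 g.
Volume = m/ρ = 0.2453 / 7.29 = 0.03364 cm³.
Thickness = V/A = 0.03364 / 54.6 = 6.16 × 10⁻⁴ cm = 6.16 μm.

6.16 μm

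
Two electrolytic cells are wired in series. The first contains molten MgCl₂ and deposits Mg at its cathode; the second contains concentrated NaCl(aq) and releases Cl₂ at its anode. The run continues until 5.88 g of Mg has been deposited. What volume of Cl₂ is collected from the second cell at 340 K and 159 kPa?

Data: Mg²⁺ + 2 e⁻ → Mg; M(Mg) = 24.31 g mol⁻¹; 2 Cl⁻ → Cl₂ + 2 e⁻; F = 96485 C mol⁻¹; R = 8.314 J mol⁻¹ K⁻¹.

4.30 L

n(Mg) = 5.88 / 24.31 = 0.2419 mol, so n(e⁻) = 2 × 0.2419 = 0.4838 mol.
The cells are in series, so the same 0.4838 mol of electrons passes through the second cell.
2 Cl⁻ → Cl₂ + 2 e⁻ — 2 mol e⁻ per mol Cl₂, so n(Cl₂) = 0.4838/2 = 0.2419 mol.
V = nRT/P = (0.2419 × 8.314 × 340) / (159 × 10³) = 0.00430 m³ = 4.30 L.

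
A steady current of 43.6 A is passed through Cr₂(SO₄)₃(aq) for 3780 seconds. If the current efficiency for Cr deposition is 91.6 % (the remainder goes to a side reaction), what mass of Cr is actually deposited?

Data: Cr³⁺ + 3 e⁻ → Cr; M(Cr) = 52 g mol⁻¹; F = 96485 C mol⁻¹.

Q = I·t = 43.60 × 3780.0 = 164800 C.
n(e⁻) = 164800/96485 = 1.708 mol; theoretically n(Cr) = 1.708/3 = 0.5694 mol, m_theo = 29.61 g.
At 91.6 % efficiency, m_actual = 0.916 × 29.61 = 27.1 g.

27.1 g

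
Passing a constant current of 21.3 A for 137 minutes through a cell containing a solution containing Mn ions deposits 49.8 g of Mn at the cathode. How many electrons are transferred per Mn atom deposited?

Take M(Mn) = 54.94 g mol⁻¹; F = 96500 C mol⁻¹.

2

Q = I·t = 21.30 A × 8220.0 s = 175100 C, so n(e⁻) = 175100/96500 = 1.814 mol.
n(Mn) deposited = 49.8 / 54.94 = 0.9064 mol.
Electrons per atom = n(e⁻)/n(Mn) = 1.814 / 0.9064 = 2.00 ≈ 2, so the ion is Mn²⁺.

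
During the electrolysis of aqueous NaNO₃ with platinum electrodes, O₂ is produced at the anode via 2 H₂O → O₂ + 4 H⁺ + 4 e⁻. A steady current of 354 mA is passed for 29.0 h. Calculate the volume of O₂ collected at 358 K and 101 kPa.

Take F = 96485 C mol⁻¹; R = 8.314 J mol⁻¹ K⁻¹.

2.82 L

Q = I·t = 0.3540 A × 104400 s = 36960 C.
n(e⁻) = Q/F = 36960 / 96485 = 0.3830 mol.
4 electrons are transferred per O₂ molecule, so n(O₂) = 0.3830 / 4 = 0.09576 mol.
V = nRT/P = (0.09576 × 8.314 × 358) / (101 × 10³ Pa) = 0.00282 m³ = 2.82 L.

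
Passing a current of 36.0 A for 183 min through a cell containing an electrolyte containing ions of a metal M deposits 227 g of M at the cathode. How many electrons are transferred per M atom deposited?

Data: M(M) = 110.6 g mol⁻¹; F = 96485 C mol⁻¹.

Q = I·t = 36.00 A × 10980 s = 395300 C, so n(e⁻) = 395300/96485 = 4.097 mol.
n(M) deposited = 227 / 110.6 = 2.052 mol.
Electrons per atom = n(e⁻)/n(M) = 4.097 / 2.052 = 2.00 ≈ 2, so the ion is M²⁺.

2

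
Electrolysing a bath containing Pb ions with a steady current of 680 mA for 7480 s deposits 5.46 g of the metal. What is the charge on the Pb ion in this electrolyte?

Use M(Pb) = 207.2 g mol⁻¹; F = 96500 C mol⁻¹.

+2

Q = I·t = 0.6800 A × 7480.0 s = 5086 C, so n(e⁻) = 5086/96500 = 0.05271 mol.
n(Pb) deposited = 5.46 / 207.2 = 0.02635 mol.
Electrons per atom = n(e⁻)/n(Pb) = 0.05271 / 0.02635 = 2.00 ≈ 2, so the ion is Pb²⁺.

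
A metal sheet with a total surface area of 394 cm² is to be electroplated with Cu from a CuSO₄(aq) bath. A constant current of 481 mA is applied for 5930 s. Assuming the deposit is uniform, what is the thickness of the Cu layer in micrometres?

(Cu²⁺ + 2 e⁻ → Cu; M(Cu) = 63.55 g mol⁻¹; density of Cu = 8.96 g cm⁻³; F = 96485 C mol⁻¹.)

Q = I·t = 0.4810 × 5930.0 = 2852 C; n(e⁻) = 0.02956 mol.
n(Cu) = n(e⁻)/2 = 0.01478 mol, so m = 0.01478 × 63.55 = 0.9393 g.
Volume = m/ρ = 0.9393 / 8.96 = 0.1048 cm³.
Thickness = V/A = 0.1048 / 394 = 2.66 × 10⁻⁴ cm = 2.66 μm.

2.66 μm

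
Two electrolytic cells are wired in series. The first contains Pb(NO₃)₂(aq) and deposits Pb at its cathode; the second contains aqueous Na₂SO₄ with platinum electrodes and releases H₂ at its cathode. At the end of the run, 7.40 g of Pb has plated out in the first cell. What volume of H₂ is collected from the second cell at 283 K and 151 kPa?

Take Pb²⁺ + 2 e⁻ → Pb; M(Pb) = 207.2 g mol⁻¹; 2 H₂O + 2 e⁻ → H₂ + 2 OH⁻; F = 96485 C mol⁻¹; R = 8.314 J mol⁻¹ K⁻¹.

0.556 L

n(Pb) = 7.40 / 207.2 = 0.03571 mol, so n(e⁻) = 2 × 0.03571 = 0.07143 mol.
The cells are in series, so the same 0.07143 mol of electrons passes through the second cell.
2 H₂O + 2 e⁻ → H₂ + 2 OH⁻ — 2 mol e⁻ per mol H₂, so n(H₂) = 0.07143/2 = 0.03571 mol.
V = nRT/P = (0.03571 × 8.314 × 283) / (151 × 10³) = 5.56 × 10⁻⁴ m³ = 0.556 L.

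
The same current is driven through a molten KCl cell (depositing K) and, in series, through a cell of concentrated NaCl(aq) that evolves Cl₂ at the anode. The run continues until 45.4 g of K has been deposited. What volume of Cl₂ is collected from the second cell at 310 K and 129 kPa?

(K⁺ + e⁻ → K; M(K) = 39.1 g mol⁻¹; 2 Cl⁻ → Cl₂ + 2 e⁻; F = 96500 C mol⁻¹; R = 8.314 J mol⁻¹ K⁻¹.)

11.6 L

n(K) = 45.4 / 39.1 = 1.161 mol, so n(e⁻) = 1 × 1.161 = 1.161 mol.
The cells are in series, so the same 1.161 mol of electrons passes through the second cell.
2 Cl⁻ → Cl₂ + 2 e⁻ — 2 mol e⁻ per mol Cl₂, so n(Cl₂) = 1.161/2 = 0.5806 mol.
V = nRT/P = (0.5806 × 8.314 × 310) / (129 × 10³) = 0.0116 m³ = 11.6 L.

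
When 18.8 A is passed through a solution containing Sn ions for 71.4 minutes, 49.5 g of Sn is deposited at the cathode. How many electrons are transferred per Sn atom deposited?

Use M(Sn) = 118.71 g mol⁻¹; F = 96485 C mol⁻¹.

2

Q = I·t = 18.80 A × 4284.0 s = 80540 C, so n(e⁻) = 80540/96485 = 0.8347 mol.
n(Sn) deposited = 49.5 / 118.71 = 0.4170 mol.
Electrons per atom = n(e⁻)/n(Sn) = 0.8347 / 0.4170 = 2.00 ≈ 2, so the ion is Sn²⁺.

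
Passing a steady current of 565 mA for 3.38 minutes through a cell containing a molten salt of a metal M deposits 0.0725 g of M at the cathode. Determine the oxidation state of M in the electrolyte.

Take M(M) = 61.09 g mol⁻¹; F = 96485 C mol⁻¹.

+1

Q = I·t = 0.5650 A × 202.80 s = 114.6 C, so n(e⁻) = 114.6/96485 = 0.001188 mol.
n(M) deposited = 0.0725 / 61.09 = 0.001187 mol.
Electrons per atom = n(e⁻)/n(M) = 0.001188 / 0.001187 = 1.00 ≈ 1, so the ion is M⁺.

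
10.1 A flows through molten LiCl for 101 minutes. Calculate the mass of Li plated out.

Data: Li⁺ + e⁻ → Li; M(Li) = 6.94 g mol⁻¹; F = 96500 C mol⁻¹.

Q = I·t = 10.10 A × 6060.0 s = 61210 C.
n(e⁻) = Q/F = 61210 / 96500 = 0.6343 mol.
Li⁺ + e⁻ → Li, so n(Li) = n(e⁻)/1 = 0.6343 mol.
m = n·M = 0.6343 × 6.94 = 4.40 g.

4.40 g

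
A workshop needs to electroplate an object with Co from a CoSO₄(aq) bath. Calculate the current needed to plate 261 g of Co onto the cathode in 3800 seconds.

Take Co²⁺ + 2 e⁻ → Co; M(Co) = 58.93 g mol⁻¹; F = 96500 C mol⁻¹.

n(Co) = 261 / 58.93 = 4.429 mol.
n(e⁻) = 2 × 4.429 = 8.858 mol.
Q = n(e⁻)·F = 8.858 × 96500 = 854800 C.
I = Q/t = 854800 / 3800.0 s = 225 A.

225 A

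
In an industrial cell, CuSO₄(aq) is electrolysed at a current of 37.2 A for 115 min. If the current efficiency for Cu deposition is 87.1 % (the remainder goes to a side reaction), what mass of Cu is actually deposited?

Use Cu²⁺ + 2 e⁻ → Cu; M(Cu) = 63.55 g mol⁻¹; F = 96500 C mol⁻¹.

73.6 g

Q = I·t = 37.20 × 6900.0 = 256700 C.
n(e⁻) = 256700/96500 = 2.660 mol; theoretically n(Cu) = 2.660/2 = 1.330 mol, m_theo = 84.52 g.
At 87.1 % efficiency, m_actual = 0.871 × 84.52 = 73.6 g.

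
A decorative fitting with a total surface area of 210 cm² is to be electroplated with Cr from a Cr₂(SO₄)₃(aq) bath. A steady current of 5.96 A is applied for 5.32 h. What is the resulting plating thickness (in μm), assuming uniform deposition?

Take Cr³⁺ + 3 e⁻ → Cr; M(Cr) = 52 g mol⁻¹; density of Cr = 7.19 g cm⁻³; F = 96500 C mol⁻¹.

136 μm

Q = I·t = 5.960 × 19152 = 114100 C; n(e⁻) = 1.183 mol.
n(Cr) = n(e⁻)/3 = 0.3943 mol, so m = 0.3943 × 52 = 20.50 g.
Volume = m/ρ = 20.50 / 7.19 = 2.852 cm³.
Thickness = V/A = 2.852 / 210 = 0.0136 cm = 136 μm.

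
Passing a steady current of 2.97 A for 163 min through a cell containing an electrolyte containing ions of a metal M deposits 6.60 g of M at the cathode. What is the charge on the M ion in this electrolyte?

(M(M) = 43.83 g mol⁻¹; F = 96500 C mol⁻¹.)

+2

Q = I·t = 2.970 A × 9780.0 s = 29050 C, so n(e⁻) = 29050/96500 = 0.3010 mol.
n(M) deposited = 6.60 / 43.83 = 0.1506 mol.
Electrons per atom = n(e⁻)/n(M) = 0.3010 / 0.1506 = 2.00 ≈ 2, so the ion is M²⁺.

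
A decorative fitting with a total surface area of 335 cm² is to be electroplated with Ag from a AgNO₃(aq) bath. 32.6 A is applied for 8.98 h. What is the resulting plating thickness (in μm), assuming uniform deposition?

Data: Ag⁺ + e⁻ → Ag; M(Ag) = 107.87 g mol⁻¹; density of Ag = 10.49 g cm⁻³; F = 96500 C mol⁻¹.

Q = I·t = 32.60 × 32328 = 1054000 C; n(e⁻) = 10.92 mol.
n(Ag) = n(e⁻)/1 = 10.92 mol, so m = 10.92 × 107.87 = 1178 g.
Volume = m/ρ = 1178 / 10.49 = 112.3 cm³.
Thickness = V/A = 112.3 / 335 = 0.335 cm = 3350 μm.

3350 μm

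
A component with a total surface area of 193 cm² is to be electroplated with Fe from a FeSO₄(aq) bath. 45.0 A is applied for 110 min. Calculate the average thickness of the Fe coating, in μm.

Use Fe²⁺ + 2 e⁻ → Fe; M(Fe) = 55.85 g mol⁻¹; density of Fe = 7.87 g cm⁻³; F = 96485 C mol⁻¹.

Q = I·t = 45.00 × 6600.0 = 297000 C; n(e⁻) = 3.078 mol.
n(Fe) = n(e⁻)/2 = 1.539 mol, so m = 1.539 × 55.85 = 85.96 g.
Volume = m/ρ = 85.96 / 7.87 = 10.92 cm³.
Thickness = V/A = 10.92 / 193 = 0.0566 cm = 566 μm.

566 μm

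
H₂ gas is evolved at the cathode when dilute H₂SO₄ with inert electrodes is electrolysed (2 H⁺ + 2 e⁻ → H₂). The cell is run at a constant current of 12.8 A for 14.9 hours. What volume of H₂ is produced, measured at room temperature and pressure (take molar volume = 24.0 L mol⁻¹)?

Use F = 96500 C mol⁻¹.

85.4 L

Q = I·t = 12.80 A × 53640 s = 686600 C.
n(e⁻) = Q/F = 686600 / 96500 = 7.115 mol.
2 electrons are transferred per H₂ molecule, so n(H₂) = 7.115 / 2 = 3.557 mol.
V = n × V_m = 3.557 × 24.0 = 85.4 L.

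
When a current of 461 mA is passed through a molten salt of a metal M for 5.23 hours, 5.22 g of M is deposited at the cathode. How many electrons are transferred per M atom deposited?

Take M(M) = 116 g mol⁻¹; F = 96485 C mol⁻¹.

2

Q = I·t = 0.4610 A × 18828 s = 8680 C, so n(e⁻) = 8680/96485 = 0.08996 mol.
n(M) deposited = 5.22 / 116 = 0.04500 mol.
Electrons per atom = n(e⁻)/n(M) = 0.08996 / 0.04500 = 2.00 ≈ 2, so the ion is M²⁺.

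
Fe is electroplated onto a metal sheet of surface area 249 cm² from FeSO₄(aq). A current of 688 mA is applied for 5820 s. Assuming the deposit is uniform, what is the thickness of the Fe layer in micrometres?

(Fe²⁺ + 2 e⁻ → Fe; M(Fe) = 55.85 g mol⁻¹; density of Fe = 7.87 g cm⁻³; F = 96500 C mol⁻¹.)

Q = I·t = 0.6880 × 5820.0 = 4004 C; n(e⁻) = 0.04149 mol.
n(Fe) = n(e⁻)/2 = 0.02075 mol, so m = 0.02075 × 55.85 = 1.159 g.
Volume = m/ρ = 1.159 / 7.87 = 0.1472 cm³.
Thickness = V/A = 0.1472 / 249 = 5.91 × 10⁻⁴ cm = 5.91 μm.

5.91 μm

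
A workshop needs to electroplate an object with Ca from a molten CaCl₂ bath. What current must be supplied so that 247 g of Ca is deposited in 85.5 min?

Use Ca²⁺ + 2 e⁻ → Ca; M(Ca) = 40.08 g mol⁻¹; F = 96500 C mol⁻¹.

232 A

n(Ca) = 247 / 40.08 = 6.163 mol.
n(e⁻) = 2 × 6.163 = 12.33 mol.
Q = n(e⁻)·F = 12.33 × 96500 = 1189000 C.
I = Q/t = 1189000 / 5130.0 s = 232 A.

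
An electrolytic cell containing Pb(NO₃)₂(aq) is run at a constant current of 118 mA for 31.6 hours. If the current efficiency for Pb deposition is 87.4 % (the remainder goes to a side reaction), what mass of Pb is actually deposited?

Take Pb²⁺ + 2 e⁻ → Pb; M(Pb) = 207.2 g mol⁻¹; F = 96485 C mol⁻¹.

Q = I·t = 0.1180 × 113760 = 13420 C.
n(e⁻) = 13420/96485 = 0.1391 mol; theoretically n(Pb) = 0.1391/2 = 0.06956 mol, m_theo = 14.41 g.
At 87.4 % efficiency, m_actual = 0.874 × 14.41 = 12.6 g.

12.6 g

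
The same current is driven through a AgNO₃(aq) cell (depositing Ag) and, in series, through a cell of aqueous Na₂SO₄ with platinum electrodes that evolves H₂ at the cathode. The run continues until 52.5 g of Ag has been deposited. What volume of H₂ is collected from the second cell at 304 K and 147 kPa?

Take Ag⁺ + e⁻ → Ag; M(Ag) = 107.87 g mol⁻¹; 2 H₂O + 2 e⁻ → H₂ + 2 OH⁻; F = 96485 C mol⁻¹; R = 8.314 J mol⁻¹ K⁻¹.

n(Ag) = 52.5 / 107.87 = 0.4867 mol, so n(e⁻) = 1 × 0.4867 = 0.4867 mol.
The cells are in series, so the same 0.4867 mol of electrons passes through the second cell.
2 H₂O + 2 e⁻ → H₂ + 2 OH⁻ — 2 mol e⁻ per mol H₂, so n(H₂) = 0.4867/2 = 0.2433 mol.
V = nRT/P = (0.2433 × 8.314 × 304) / (147 × 10³) = 0.00418 m³ = 4.18 L.

4.18 L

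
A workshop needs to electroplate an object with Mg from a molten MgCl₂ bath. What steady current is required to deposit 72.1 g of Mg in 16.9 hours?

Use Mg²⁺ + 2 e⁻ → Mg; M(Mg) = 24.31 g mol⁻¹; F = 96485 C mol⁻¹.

9.41 A

n(Mg) = 72.1 / 24.31 = 2.966 mol.
n(e⁻) = 2 × 2.966 = 5.932 mol.
Q = n(e⁻)·F = 5.932 × 96485 = 572300 C.
I = Q/t = 572300 / 60840 s = 9.41 A.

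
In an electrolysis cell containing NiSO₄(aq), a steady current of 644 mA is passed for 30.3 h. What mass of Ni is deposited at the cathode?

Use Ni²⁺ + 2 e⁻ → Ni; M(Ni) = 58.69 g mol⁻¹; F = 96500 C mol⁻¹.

Q = I·t = 0.6440 A × 109080 s = 70250 C.
n(e⁻) = Q/F = 70250 / 96500 = 0.7280 mol.
Ni²⁺ + 2 e⁻ → Ni, so n(Ni) = n(e⁻)/2 = 0.3640 mol.
m = n·M = 0.3640 × 58.69 = 21.4 g.

21.4 g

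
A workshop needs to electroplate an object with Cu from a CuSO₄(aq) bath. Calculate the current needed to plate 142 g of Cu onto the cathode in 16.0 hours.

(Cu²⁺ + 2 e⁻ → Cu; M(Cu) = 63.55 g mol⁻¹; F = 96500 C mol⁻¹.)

n(Cu) = 142 / 63.55 = 2.234 mol.
n(e⁻) = 2 × 2.234 = 4.469 mol.
Q = n(e⁻)·F = 4.469 × 96500 = 431300 C.
I = Q/t = 431300 / 57600 s = 7.49 A.

7.49 A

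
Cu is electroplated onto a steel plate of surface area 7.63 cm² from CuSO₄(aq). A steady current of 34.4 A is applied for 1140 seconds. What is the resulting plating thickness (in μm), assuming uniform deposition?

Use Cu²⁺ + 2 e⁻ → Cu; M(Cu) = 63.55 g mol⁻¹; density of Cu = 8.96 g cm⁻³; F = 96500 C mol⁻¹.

1890 μm

Q = I·t = 34.40 × 1140.0 = 39220 C; n(e⁻) = 0.4064 mol.
n(Cu) = n(e⁻)/2 = 0.2032 mol, so m = 0.2032 × 63.55 = 12.91 g.
Volume = m/ρ = 12.91 / 8.96 = 1.441 cm³.
Thickness = V/A = 1.441 / 7.63 = 0.189 cm = 1890 μm.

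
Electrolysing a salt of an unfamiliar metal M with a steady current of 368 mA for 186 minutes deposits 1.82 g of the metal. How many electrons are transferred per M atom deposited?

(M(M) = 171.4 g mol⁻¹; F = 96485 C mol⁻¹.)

4

Q = I·t = 0.3680 A × 11160 s = 4107 C, so n(e⁻) = 4107/96485 = 0.04256 mol.
n(M) deposited = 1.82 / 171.4 = 0.01062 mol.
Electrons per atom = n(e⁻)/n(M) = 0.04256 / 0.01062 = 4.01 ≈ 4, so the ion is M⁴⁺.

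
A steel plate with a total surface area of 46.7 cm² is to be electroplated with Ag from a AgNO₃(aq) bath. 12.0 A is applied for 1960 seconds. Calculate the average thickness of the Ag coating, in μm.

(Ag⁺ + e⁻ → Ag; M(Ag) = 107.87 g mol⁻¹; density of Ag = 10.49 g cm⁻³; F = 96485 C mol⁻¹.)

Q = I·t = 12.00 × 1960.0 = 23520 C; n(e⁻) = 0.2438 mol.
n(Ag) = n(e⁻)/1 = 0.2438 mol, so m = 0.2438 × 107.87 = 26.30 g.
Volume = m/ρ = 26.30 / 10.49 = 2.507 cm³.
Thickness = V/A = 2.507 / 46.7 = 0.0537 cm = 537 μm.

537 μm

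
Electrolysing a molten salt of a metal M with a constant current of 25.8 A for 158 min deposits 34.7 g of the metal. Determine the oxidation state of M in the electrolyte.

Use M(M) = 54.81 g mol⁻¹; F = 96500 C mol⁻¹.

Q = I·t = 25.80 A × 9480.0 s = 244600 C, so n(e⁻) = 244600/96500 = 2.535 mol.
n(M) deposited = 34.7 / 54.81 = 0.6331 mol.
Electrons per atom = n(e⁻)/n(M) = 2.535 / 0.6331 = 4.00 ≈ 4, so the ion is M⁴⁺.

+4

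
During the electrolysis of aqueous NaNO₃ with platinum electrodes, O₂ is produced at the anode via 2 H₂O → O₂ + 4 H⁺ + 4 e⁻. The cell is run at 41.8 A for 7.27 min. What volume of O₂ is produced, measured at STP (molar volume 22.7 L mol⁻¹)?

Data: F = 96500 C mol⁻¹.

1.07 L

Q = I·t = 41.80 A × 436.20 s = 18230 C.
n(e⁻) = Q/F = 18230 / 96500 = 0.1889 mol.
4 electrons are transferred per O₂ molecule, so n(O₂) = 0.1889 / 4 = 0.04724 mol.
V = n × V_m = 0.04724 × 22.7 = 1.07 L.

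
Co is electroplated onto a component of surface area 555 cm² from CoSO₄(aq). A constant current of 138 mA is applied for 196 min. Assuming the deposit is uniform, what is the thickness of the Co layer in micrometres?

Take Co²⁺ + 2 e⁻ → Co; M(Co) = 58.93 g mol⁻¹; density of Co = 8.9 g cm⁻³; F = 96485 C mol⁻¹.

1.00 μm

Q = I·t = 0.1380 × 11760 = 1623 C; n(e⁻) = 0.01682 mol.
n(Co) = n(e⁻)/2 = 0.008410 mol, so m = 0.008410 × 58.93 = 0.4956 g.
Volume = m/ρ = 0.4956 / 8.9 = 0.05569 cm³.
Thickness = V/A = 0.05569 / 555 = 1.00 × 10⁻⁴ cm = 1.00 μm.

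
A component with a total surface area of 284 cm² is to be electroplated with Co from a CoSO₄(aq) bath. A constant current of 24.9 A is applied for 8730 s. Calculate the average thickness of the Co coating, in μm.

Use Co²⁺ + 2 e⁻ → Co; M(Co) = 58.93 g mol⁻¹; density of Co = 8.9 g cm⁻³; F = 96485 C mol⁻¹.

Q = I·t = 24.90 × 8730.0 = 217400 C; n(e⁻) = 2.253 mol.
n(Co) = n(e⁻)/2 = 1.126 mol, so m = 1.126 × 58.93 = 66.38 g.
Volume = m/ρ = 66.38 / 8.9 = 7.459 cm³.
Thickness = V/A = 7.459 / 284 = 0.0263 cm = 263 μm.

263 μm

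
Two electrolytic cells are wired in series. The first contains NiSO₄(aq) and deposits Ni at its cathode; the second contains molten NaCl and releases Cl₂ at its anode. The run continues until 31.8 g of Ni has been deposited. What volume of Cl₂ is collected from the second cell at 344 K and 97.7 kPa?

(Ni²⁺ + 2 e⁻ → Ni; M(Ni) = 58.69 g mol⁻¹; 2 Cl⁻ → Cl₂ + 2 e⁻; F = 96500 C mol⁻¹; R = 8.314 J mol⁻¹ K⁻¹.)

15.9 L

n(Ni) = 31.8 / 58.69 = 0.5418 mol, so n(e⁻) = 2 × 0.5418 = 1.084 mol.
The cells are in series, so the same 1.084 mol of electrons passes through the second cell.
2 Cl⁻ → Cl₂ + 2 e⁻ — 2 mol e⁻ per mol Cl₂, so n(Cl₂) = 1.084/2 = 0.5418 mol.
V = nRT/P = (0.5418 × 8.314 × 344) / (97.7 × 10³) = 0.0159 m³ = 15.9 L.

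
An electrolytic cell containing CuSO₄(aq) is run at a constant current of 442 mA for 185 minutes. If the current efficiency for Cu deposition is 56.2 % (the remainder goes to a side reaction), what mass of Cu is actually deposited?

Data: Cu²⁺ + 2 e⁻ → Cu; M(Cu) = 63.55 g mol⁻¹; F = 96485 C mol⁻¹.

Q = I·t = 0.4420 × 11100 = 4906 C.
n(e⁻) = 4906/96485 = 0.05085 mol; theoretically n(Cu) = 0.05085/2 = 0.02542 mol, m_theo = 1.616 g.
At 56.2 % efficiency, m_actual = 0.562 × 1.616 = 0.908 g.

0.908 g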